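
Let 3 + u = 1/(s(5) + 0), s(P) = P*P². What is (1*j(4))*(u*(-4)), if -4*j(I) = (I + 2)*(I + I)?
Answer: -17952/125 ≈ -143.62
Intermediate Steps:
s(P) = P³
u = -374/125 (u = -3 + 1/(5³ + 0) = -3 + 1/(125 + 0) = -3 + 1/125 = -374/125 ≈ -2.9920)
j(I) = -I*(2 + I)/2 (j(I) = -(I + 2)*(I + I)/4 = -(2 + I)*2*I/4 = -I*(2 + I)/2)
(1*j(4))*(u*(-4)) = (1*(-½*4*(2 + 4)))*(-374/125*(-4)) = (1*(-½*4*6))*(1496/125) = (1*(-12))*(1496/125) = -12*1496/125 = -17952/125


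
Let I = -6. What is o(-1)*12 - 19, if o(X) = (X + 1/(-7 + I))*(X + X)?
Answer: 89/13 ≈ 6.8462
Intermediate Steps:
o(X) = 2*X*(-1/13 + X) (o(X) = (X + 1/(-7 - 6))*(X + X) = (X + 1/(-13))*(2*X) = (X - 1/13)*(2*X) = (-1/13 + X)*(2*X) = 2*X*(-1/13 + X))
o(-1)*12 - 19 = ((2/13)*(-1)*(-1 + 13*(-1)))*12 - 19 = ((2/13)*(-1)*(-1 - 13))*12 - 19 = ((2/13)*(-1)*(-14))*12 - 19 = (28/13)*12 - 19 = 336/13 - 19 = 89/13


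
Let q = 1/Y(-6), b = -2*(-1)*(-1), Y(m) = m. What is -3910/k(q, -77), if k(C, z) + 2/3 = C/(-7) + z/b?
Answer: -5474/53 ≈ -103.28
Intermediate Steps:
b = -2 (b = 2*(-1) = -2)
q = -1/6 (q = 1/(-6) = -1/6 ≈ -0.16667)
k(C, z) = -2/3 - z/2 - C/7 (k(C, z) = -2/3 + (C/(-7) + z/(-2)) = -2/3 + (C*(-1/7) + z*(-1/2)) = -2/3 + (-C/7 - z/2) = -2/3 + (-z/2 - C/7) = -2/3 - z/2 - C/7)
-3910/k(q, -77) = -3910/(-2/3 - 1/2*(-77) - 1/7*(-1/6)) = -3910/(-2/3 + 77/2 + 1/42) = -3910/265/7 = -3910*7/265 = -5474/53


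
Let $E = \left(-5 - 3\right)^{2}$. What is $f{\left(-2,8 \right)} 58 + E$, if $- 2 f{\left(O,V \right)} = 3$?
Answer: $-23$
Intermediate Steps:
$E = 64$ ($E = \left(-8\right)^{2} = 64$)
$f{\left(O,V \right)} = - \frac{3}{2}$ ($f{\left(O,V \right)} = \left(- \frac{1}{2}\right) 3 = - \frac{3}{2}$)
$f{\left(-2,8 \right)} 58 + E = \left(- \frac{3}{2}\right) 58 + 64 = -87 + 64 = -23$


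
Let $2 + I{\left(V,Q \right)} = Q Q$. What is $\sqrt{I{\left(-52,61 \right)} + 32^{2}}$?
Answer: $3 \sqrt{527} \approx 68.869$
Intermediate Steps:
$I{\left(V,Q \right)} = -2 + Q^{2}$ ($I{\left(V,Q \right)} = -2 + Q Q = -2 + Q^{2}$)
$\sqrt{I{\left(-52,61 \right)} + 32^{2}} = \sqrt{\left(-2 + 61^{2}\right) + 32^{2}} = \sqrt{\left(-2 + 3721\right) + 1024} = \sqrt{3719 + 1024} = \sqrt{4743} = 3 \sqrt{527}$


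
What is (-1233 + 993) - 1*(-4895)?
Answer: 4655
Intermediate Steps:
(-1233 + 993) - 1*(-4895) = -240 + 4895 = 4655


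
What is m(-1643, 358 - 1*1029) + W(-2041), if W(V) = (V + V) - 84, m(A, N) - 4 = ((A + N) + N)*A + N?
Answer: 4899522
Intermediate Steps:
m(A, N) = 4 + N + A*(A + 2*N) (m(A, N) = 4 + (((A + N) + N)*A + N) = 4 + ((A + 2*N)*A + N) = 4 + (A*(A + 2*N) + N) = 4 + (N + A*(A + 2*N)) = 4 + N + A*(A + 2*N))
W(V) = -84 + 2*V (W(V) = 2*V - 84 = -84 + 2*V)
m(-1643, 358 - 1*1029) + W(-2041) = (4 + (358 - 1*1029) + (-1643)² + 2*(-1643)*(358 - 1*1029)) + (-84 + 2*(-2041)) = (4 + (358 - 1029) + 2699449 + 2*(-1643)*(358 - 1029)) + (-84 - 4082) = (4 - 671 + 2699449 + 2*(-1643)*(-671)) - 4166 = (4 - 671 + 2699449 + 2204906) - 4166 = 4903688 - 4166 = 4899522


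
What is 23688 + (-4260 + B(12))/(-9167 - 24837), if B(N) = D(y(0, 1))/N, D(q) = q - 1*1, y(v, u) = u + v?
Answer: 201372753/8501 ≈ 23688.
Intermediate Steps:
D(q) = -1 + q (D(q) = q - 1 = -1 + q)
B(N) = 0 (B(N) = (-1 + (1 + 0))/N = (-1 + 1)/N = 0/N = 0)
23688 + (-4260 + B(12))/(-9167 - 24837) = 23688 + (-4260 + 0)/(-9167 - 24837) = 23688 - 4260/(-34004) = 23688 - 4260*(-1/34004) = 23688 + 1065/8501 = 201372753/8501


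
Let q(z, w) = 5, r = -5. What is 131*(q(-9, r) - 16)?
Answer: -1441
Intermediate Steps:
131*(q(-9, r) - 16) = 131*(5 - 16) = 131*(-11) = -1441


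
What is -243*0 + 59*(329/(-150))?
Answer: -19411/150 ≈ -129.41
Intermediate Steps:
-243*0 + 59*(329/(-150)) = 0 + 59*(329*(-1/150)) = 0 + 59*(-329/150) = 0 - 19411/150 = -19411/150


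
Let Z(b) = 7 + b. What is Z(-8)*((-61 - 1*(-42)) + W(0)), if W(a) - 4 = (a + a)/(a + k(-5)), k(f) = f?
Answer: 15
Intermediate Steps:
W(a) = 4 + 2*a/(-5 + a) (W(a) = 4 + (a + a)/(a - 5) = 4 + (2*a)/(-5 + a) = 4 + 2*a/(-5 + a))
Z(-8)*((-61 - 1*(-42)) + W(0)) = (7 - 8)*((-61 - 1*(-42)) + 2*(-10 + 3*0)/(-5 + 0)) = -((-61 + 42) + 2*(-10 + 0)/(-5)) = -(-19 + 2*(-⅕)*(-10)) = -(-19 + 4) = -1*(-15) = 15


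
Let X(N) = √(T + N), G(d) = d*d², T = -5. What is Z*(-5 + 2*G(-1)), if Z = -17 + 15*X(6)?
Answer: 14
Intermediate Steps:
G(d) = d³
X(N) = √(-5 + N)
Z = -2 (Z = -17 + 15*√(-5 + 6) = -17 + 15*√1 = -17 + 15*1 = -17 + 15 = -2)
Z*(-5 + 2*G(-1)) = -2*(-5 + 2*(-1)³) = -2*(-5 + 2*(-1)) = -2*(-5 - 2) = -2*(-7) = 14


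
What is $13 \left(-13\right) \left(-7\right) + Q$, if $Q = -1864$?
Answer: $-681$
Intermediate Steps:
$13 \left(-13\right) \left(-7\right) + Q = 13 \left(-13\right) \left(-7\right) - 1864 = \left(-169\right) \left(-7\right) - 1864 = 1183 - 1864 = -681$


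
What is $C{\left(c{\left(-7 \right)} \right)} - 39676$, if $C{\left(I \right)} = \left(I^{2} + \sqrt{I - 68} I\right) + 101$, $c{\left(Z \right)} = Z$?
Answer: $-39526 - 35 i \sqrt{3} \approx -39526.0 - 60.622 i$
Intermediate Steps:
$C{\left(I \right)} = 101 + I^{2} + I \sqrt{-68 + I}$ ($C{\left(I \right)} = \left(I^{2} + \sqrt{-68 + I} I\right) + 101 = \left(I^{2} + I \sqrt{-68 + I}\right) + 101 = 101 + I^{2} + I \sqrt{-68 + I}$)
$C{\left(c{\left(-7 \right)} \right)} - 39676 = \left(101 + \left(-7\right)^{2} - 7 \sqrt{-68 - 7}\right) - 39676 = \left(101 + 49 - 7 \sqrt{-75}\right) - 39676 = \left(101 + 49 - 7 \cdot 5 i \sqrt{3}\right) - 39676 = \left(101 + 49 - 35 i \sqrt{3}\right) - 39676 = \left(150 - 35 i \sqrt{3}\right) - 39676 = -39526 - 35 i \sqrt{3}$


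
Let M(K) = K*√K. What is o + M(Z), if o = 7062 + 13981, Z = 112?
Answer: 21043 + 448*√7 ≈ 22228.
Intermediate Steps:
o = 21043
M(K) = K^(3/2)
o + M(Z) = 21043 + 112^(3/2) = 21043 + 448*√7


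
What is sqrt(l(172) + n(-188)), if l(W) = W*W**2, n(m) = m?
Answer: 2*sqrt(1272065) ≈ 2255.7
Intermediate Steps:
l(W) = W**3
sqrt(l(172) + n(-188)) = sqrt(172**3 - 188) = sqrt(5088448 - 188) = sqrt(5088260) = 2*sqrt(1272065)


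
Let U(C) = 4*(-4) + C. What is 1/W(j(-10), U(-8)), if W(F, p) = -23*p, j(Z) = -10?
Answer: 1/552 ≈ 0.0018116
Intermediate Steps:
U(C) = -16 + C
1/W(j(-10), U(-8)) = 1/(-23*(-16 - 8)) = 1/(-23*(-24)) = 1/552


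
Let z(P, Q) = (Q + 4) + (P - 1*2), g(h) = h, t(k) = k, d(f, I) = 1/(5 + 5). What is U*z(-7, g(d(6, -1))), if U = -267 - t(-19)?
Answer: 6076/5 ≈ 1215.2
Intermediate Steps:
d(f, I) = ⅒ (d(f, I) = 1/10 = ⅒)
z(P, Q) = 2 + P + Q (z(P, Q) = (4 + Q) + (P - 2) = (4 + Q) + (-2 + P) = 2 + P + Q)
U = -248 (U = -267 - 1*(-19) = -267 + 19 = -248)
U*z(-7, g(d(6, -1))) = -248*(2 - 7 + ⅒) = -248*(-49/10) = 6076/5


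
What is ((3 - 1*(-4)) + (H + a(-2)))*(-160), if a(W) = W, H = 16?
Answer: -3360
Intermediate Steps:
((3 - 1*(-4)) + (H + a(-2)))*(-160) = ((3 - 1*(-4)) + (16 - 2))*(-160) = ((3 + 4) + 14)*(-160) = (7 + 14)*(-160) = 21*(-160) = -3360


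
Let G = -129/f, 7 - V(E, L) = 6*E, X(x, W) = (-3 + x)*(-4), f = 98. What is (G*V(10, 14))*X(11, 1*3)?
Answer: -109392/49 ≈ -2232.5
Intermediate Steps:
X(x, W) = 12 - 4*x
V(E, L) = 7 - 6*E
G = -129/98 ≈ -1.3163
(G*V(10, 14))*X(11, 1*3) = (-129*(7 - 6*10)/98)*(12 - 4*11) = (-129*(7 - 60)/98)*(12 - 44) = -129/98*(-53)*(-32) = (6837/98)*(-32) = -109392/49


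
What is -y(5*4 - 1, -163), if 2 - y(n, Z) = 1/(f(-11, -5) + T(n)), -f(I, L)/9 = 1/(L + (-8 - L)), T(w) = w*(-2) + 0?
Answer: -598/295 ≈ -2.0271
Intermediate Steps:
T(w) = -2*w (T(w) = -2*w + 0 = -2*w)
f(I, L) = 9/8 (f(I, L) = -9/(L + (-8 - L)) = -9/(-8) = -9*(-⅛) = 9/8)
y(n, Z) = 2 - 1/(9/8 - 2*n)
-y(5*4 - 1, -163) = -2*(-5 + 16*(5*4 - 1))/(-9 + 16*(5*4 - 1)) = -2*(-5 + 16*(20 - 1))/(-9 + 16*(20 - 1)) = -2*(-5 + 16*19)/(-9 + 16*19) = -2*(-5 + 304)/(-9 + 304) = -2*299/295 = -1*598/295 = -598/295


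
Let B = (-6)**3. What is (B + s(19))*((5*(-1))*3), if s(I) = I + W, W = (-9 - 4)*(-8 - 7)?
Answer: 30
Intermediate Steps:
B = -216
W = 195 (W = -13*(-15) = 195)
s(I) = 195 + I (s(I) = I + 195 = 195 + I)
(B + s(19))*((5*(-1))*3) = (-216 + (195 + 19))*((5*(-1))*3) = (-216 + 214)*(-5*3) = -2*(-15) = 30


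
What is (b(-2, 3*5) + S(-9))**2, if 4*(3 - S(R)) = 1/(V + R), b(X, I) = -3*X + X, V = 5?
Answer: 12769/256 ≈ 49.879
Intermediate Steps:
b(X, I) = -2*X
S(R) = 3 - 1/(4*(5 + R))
(b(-2, 3*5) + S(-9))**2 = (-2*(-2) + (59 + 12*(-9))/(4*(5 - 9)))**2 = (4 + (1/4)*(59 - 108)/(-4))**2 = (4 + (1/4)*(-1/4)*(-49))**2 = (4 + 49/16)**2 = (113/16)**2 = 12769/256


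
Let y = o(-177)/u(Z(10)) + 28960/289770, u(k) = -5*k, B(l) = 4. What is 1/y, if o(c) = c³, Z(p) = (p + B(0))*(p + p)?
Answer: 40567800/160688271041 ≈ 0.00025246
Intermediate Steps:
Z(p) = 2*p*(4 + p) (Z(p) = (p + 4)*(p + p) = (4 + p)*(2*p) = 2*p*(4 + p))
y = 160688271041/40567800 (y = (-177)³/((-10*10*(4 + 10))) + 28960/289770 = -5545233/((-10*10*14)) + 28960*(1/289770) = -5545233/((-5*280)) + 2896/28977 = -5545233/(-1400) + 2896/28977 = -5545233*(-1/1400) + 2896/28977 = 5545233/1400 + 2896/28977 = 160688271041/40567800 ≈ 3961.0)
1/y = 1/(160688271041/40567800) = 40567800/160688271041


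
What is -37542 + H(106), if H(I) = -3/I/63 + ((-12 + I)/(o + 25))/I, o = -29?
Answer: -167137973/4452 ≈ -37542.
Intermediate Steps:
H(I) = -1/(21*I) + (3 - I/4)/I (H(I) = -3/I/63 + ((-12 + I)/(-29 + 25))/I = -3/I*(1/63) + ((-12 + I)/(-4))/I = -1/(21*I) + ((-12 + I)*(-1/4))/I = -1/(21*I) + (3 - I/4)/I)
-37542 + H(106) = -37542 + (1/84)*(248 - 21*106)/106 = -37542 + (1/84)*(1/106)*(248 - 2226) = -37542 + (1/84)*(1/106)*(-1978) = -37542 - 989/4452 = -167137973/4452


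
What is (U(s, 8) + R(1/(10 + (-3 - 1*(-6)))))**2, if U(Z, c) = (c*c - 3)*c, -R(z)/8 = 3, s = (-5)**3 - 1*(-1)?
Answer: 215296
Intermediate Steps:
s = -124 (s = -125 + 1 = -124)
R(z) = -24 (R(z) = -8*3 = -24)
U(Z, c) = c*(-3 + c**2) (U(Z, c) = (c**2 - 3)*c = (-3 + c**2)*c = c*(-3 + c**2))
(U(s, 8) + R(1/(10 + (-3 - 1*(-6)))))**2 = (8*(-3 + 8**2) - 24)**2 = (8*(-3 + 64) - 24)**2 = (8*61 - 24)**2 = (488 - 24)**2 = 464**2 = 215296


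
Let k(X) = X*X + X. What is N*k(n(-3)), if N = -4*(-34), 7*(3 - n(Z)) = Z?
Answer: 101184/49 ≈ 2065.0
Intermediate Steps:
n(Z) = 3 - Z/7
N = 136
k(X) = X + X² (k(X) = X² + X = X + X²)
N*k(n(-3)) = 136*((3 - ⅐*(-3))*(1 + (3 - ⅐*(-3)))) = 136*((3 + 3/7)*(1 + (3 + 3/7))) = 136*(24*(1 + 24/7)/7) = 136*((24/7)*(31/7)) = 136*(744/49) = 101184/49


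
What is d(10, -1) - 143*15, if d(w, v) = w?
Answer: -2135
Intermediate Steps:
d(10, -1) - 143*15 = 10 - 143*15 = 10 - 2145 = -2135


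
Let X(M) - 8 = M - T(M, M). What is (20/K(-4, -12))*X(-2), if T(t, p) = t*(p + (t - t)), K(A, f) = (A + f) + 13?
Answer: -40/3 ≈ -13.333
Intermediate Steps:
K(A, f) = 13 + A + f
T(t, p) = p*t (T(t, p) = t*(p + 0) = t*p = p*t)
X(M) = 8 + M - M**2 (X(M) = 8 + (M - M*M) = 8 + (M - M**2) = 8 + M - M**2)
(20/K(-4, -12))*X(-2) = (20/(13 - 4 - 12))*(8 - 2 - 1*(-2)**2) = (20/(-3))*(8 - 2 - 1*4) = (20*(-1/3))*(8 - 2 - 4) = -20/3*2 = -40/3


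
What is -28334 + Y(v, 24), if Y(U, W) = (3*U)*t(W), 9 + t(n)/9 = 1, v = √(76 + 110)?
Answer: -28334 - 216*√186 ≈ -31280.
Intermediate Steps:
v = √186 ≈ 13.638
t(n) = -72 (t(n) = -81 + 9*1 = -81 + 9 = -72)
Y(U, W) = -216*U (Y(U, W) = (3*U)*(-72) = -216*U)
-28334 + Y(v, 24) = -28334 - 216*√186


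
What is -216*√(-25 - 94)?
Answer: -216*I*√119 ≈ -2356.3*I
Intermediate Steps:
-216*√(-25 - 94) = -216*I*√119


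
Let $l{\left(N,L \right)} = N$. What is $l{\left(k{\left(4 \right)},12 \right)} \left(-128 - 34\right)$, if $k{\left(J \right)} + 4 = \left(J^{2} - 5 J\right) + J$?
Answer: $648$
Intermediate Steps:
$k{\left(J \right)} = -4 + J^{2} - 4 J$ ($k{\left(J \right)} = -4 + \left(\left(J^{2} - 5 J\right) + J\right) = -4 + \left(J^{2} - 4 J\right) = -4 + J^{2} - 4 J$)
$l{\left(k{\left(4 \right)},12 \right)} \left(-128 - 34\right) = \left(-4 + 4^{2} - 16\right) \left(-128 - 34\right) = \left(-4 + 16 - 16\right) \left(-162\right) = \left(-4\right) \left(-162\right) = 648$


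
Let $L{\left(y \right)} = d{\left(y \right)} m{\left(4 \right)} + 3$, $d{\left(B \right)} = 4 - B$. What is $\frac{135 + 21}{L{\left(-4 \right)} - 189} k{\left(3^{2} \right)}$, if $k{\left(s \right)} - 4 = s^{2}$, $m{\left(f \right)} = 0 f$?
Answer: $- \frac{2210}{31} \approx -71.29$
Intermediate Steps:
$m{\left(f \right)} = 0$
$L{\left(y \right)} = 3$ ($L{\left(y \right)} = \left(4 - y\right) 0 + 3 = 0 + 3 = 3$)
$k{\left(s \right)} = 4 + s^{2}$
$\frac{135 + 21}{L{\left(-4 \right)} - 189} k{\left(3^{2} \right)} = \frac{135 + 21}{3 - 189} \left(4 + \left(3^{2}\right)^{2}\right) = \frac{156}{-186} \left(4 + 9^{2}\right) = 156 \left(- \frac{1}{186}\right) \left(4 + 81\right) = \left(- \frac{26}{31}\right) 85 = - \frac{2210}{31}$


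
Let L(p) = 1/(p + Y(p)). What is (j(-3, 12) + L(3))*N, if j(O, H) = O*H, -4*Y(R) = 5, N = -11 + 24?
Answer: -3224/7 ≈ -460.57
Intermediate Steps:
N = 13
Y(R) = -5/4 (Y(R) = -¼*5 = -5/4)
j(O, H) = H*O
L(p) = 1/(-5/4 + p) (L(p) = 1/(p - 5/4) = 1/(-5/4 + p))
(j(-3, 12) + L(3))*N = (12*(-3) + 4/(-5 + 4*3))*13 = (-36 + 4/(-5 + 12))*13 = (-36 + 4/7)*13 = -248/7*13 = -3224/7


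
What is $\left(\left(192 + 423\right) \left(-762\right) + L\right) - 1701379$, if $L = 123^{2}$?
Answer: $-2154880$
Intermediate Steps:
$L = 15129$
$\left(\left(192 + 423\right) \left(-762\right) + L\right) - 1701379 = \left(\left(192 + 423\right) \left(-762\right) + 15129\right) - 1701379 = \left(615 \left(-762\right) + 15129\right) - 1701379 = \left(-468630 + 15129\right) - 1701379 = -453501 - 1701379 = -2154880$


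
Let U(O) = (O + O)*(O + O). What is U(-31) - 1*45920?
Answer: -42076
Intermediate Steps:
U(O) = 4*O² (U(O) = (2*O)*(2*O) = 4*O²)
U(-31) - 1*45920 = 4*(-31)² - 1*45920 = 4*961 - 45920 = 3844 - 45920 = -42076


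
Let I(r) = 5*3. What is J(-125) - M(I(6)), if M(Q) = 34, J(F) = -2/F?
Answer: -4248/125 ≈ -33.984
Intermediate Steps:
I(r) = 15
J(-125) - M(I(6)) = -2/(-125) - 1*34 = -2*(-1/125) - 34 = 2/125 - 34 = -4248/125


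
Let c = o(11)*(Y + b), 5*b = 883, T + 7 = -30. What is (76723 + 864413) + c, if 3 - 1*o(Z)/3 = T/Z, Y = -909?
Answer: 10198692/11 ≈ 9.2715e+5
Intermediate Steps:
T = -37 (T = -7 - 30 = -37)
b = 883/5 (b = (1/5)*883 = 883/5 ≈ 176.60)
o(Z) = 9 + 111/Z (o(Z) = 9 - (-111)/Z = 9 + 111/Z)
c = -153804/11 (c = (9 + 111/11)*(-909 + 883/5) = (9 + 111*(1/11))*(-3662/5) = (9 + 111/11)*(-3662/5) = (210/11)*(-3662/5) = -153804/11 ≈ -13982.)
(76723 + 864413) + c = (76723 + 864413) - 153804/11 = 941136 - 153804/11 = 10198692/11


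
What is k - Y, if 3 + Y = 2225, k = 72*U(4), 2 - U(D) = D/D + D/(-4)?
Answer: -2078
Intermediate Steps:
U(D) = 1 + D/4 (U(D) = 2 - (D/D + D/(-4)) = 2 - (1 + D*(-¼)) = 2 - (1 - D/4) = 2 + (-1 + D/4) = 1 + D/4)
k = 144 (k = 72*(1 + (¼)*4) = 72*(1 + 1) = 72*2 = 144)
Y = 2222 (Y = -3 + 2225 = 2222)
k - Y = 144 - 1*2222 = 144 - 2222 = -2078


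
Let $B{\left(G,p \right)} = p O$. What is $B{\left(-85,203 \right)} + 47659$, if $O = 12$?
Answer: $50095$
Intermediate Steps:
$B{\left(G,p \right)} = 12 p$ ($B{\left(G,p \right)} = p 12 = 12 p$)
$B{\left(-85,203 \right)} + 47659 = 12 \cdot 203 + 47659 = 2436 + 47659 = 50095$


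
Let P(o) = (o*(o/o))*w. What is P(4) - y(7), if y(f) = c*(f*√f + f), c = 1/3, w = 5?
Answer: 53/3 - 7*√7/3 ≈ 11.493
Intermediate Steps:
c = ⅓ ≈ 0.33333
P(o) = 5*o (P(o) = (o*(o/o))*5 = (o*1)*5 = o*5 = 5*o)
y(f) = f/3 + f^(3/2)/3 (y(f) = (f*√f + f)/3 = (f^(3/2) + f)/3 = (f + f^(3/2))/3 = f/3 + f^(3/2)/3)
P(4) - y(7) = 5*4 - ((⅓)*7 + 7^(3/2)/3) = 20 - (7/3 + (7*√7)/3) = 20 - (7/3 + 7*√7/3) = 20 + (-7/3 - 7*√7/3) = 53/3 - 7*√7/3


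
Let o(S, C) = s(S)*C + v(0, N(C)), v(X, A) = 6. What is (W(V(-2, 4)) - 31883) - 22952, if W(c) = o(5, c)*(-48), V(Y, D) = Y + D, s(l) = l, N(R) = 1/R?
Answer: -55603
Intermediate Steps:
o(S, C) = 6 + C*S (o(S, C) = S*C + 6 = C*S + 6 = 6 + C*S)
V(Y, D) = D + Y
W(c) = -288 - 240*c (W(c) = (6 + c*5)*(-48) = (6 + 5*c)*(-48) = -288 - 240*c)
(W(V(-2, 4)) - 31883) - 22952 = ((-288 - 240*(4 - 2)) - 31883) - 22952 = ((-288 - 240*2) - 31883) - 22952 = ((-288 - 480) - 31883) - 22952 = (-768 - 31883) - 22952 = -32651 - 22952 = -55603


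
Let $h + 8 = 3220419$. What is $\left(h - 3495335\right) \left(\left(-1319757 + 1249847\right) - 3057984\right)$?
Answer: $859933130056$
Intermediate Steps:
$h = 3220411$ ($h = -8 + 3220419 = 3220411$)
$\left(h - 3495335\right) \left(\left(-1319757 + 1249847\right) - 3057984\right) = \left(3220411 - 3495335\right) \left(\left(-1319757 + 1249847\right) - 3057984\right) = - 274924 \left(-69910 - 3057984\right) = \left(-274924\right) \left(-3127894\right) = 859933130056$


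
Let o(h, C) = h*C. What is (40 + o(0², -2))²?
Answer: 1600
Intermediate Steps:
o(h, C) = C*h
(40 + o(0², -2))² = (40 - 2*0²)² = (40 - 2*0)² = (40 + 0)² = 40² = 1600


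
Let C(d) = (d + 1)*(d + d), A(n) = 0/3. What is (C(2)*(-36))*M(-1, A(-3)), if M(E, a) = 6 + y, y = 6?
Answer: -5184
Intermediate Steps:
A(n) = 0 (A(n) = 0*(⅓) = 0)
C(d) = 2*d*(1 + d) (C(d) = (1 + d)*(2*d) = 2*d*(1 + d))
M(E, a) = 12 (M(E, a) = 6 + 6 = 12)
(C(2)*(-36))*M(-1, A(-3)) = ((2*2*(1 + 2))*(-36))*12 = ((2*2*3)*(-36))*12 = (12*(-36))*12 = -432*12 = -5184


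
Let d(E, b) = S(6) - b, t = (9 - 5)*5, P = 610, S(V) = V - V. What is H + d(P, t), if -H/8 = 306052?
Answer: -2448436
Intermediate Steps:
H = -2448416 (H = -8*306052 = -2448416)
S(V) = 0
t = 20 (t = 4*5 = 20)
d(E, b) = -b (d(E, b) = 0 - b = -b)
H + d(P, t) = -2448416 - 1*20 = -2448416 - 20 = -2448436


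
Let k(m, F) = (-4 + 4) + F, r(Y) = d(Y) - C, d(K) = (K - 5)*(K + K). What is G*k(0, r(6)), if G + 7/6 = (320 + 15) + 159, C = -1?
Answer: 38441/6 ≈ 6406.8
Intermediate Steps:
d(K) = 2*K*(-5 + K) (d(K) = (-5 + K)*(2*K) = 2*K*(-5 + K))
r(Y) = 1 + 2*Y*(-5 + Y) (r(Y) = 2*Y*(-5 + Y) - 1*(-1) = 2*Y*(-5 + Y) + 1 = 1 + 2*Y*(-5 + Y))
k(m, F) = F (k(m, F) = 0 + F = F)
G = 2957/6 (G = -7/6 + ((320 + 15) + 159) = -7/6 + (335 + 159) = -7/6 + 494 = 2957/6 ≈ 492.83)
G*k(0, r(6)) = 2957*(1 + 2*6*(-5 + 6))/6 = 2957*(1 + 2*6*1)/6 = 2957*(1 + 12)/6 = (2957/6)*13 = 38441/6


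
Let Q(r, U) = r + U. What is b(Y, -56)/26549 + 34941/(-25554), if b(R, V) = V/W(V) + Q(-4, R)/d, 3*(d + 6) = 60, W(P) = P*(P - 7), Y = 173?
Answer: -1391010812/1017649719 ≈ -1.3669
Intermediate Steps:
W(P) = P*(-7 + P)
d = 14 (d = -6 + (1/3)*60 = -6 + 20 = 14)
Q(r, U) = U + r
b(R, V) = -2/7 + 1/(-7 + V) + R/14 (b(R, V) = V/((V*(-7 + V))) + (R - 4)/14 = V*(1/(V*(-7 + V))) + (-4 + R)*(1/14) = 1/(-7 + V) + (-2/7 + R/14) = -2/7 + 1/(-7 + V) + R/14)
b(Y, -56)/26549 + 34941/(-25554) = ((14 + (-7 - 56)*(-4 + 173))/(14*(-7 - 56)))/26549 + 34941/(-25554) = ((1/14)*(14 - 63*169)/(-63))*(1/26549) + 34941*(-1/25554) = ((1/14)*(-1/63)*(14 - 10647))*(1/26549) - 11647/8518 = ((1/14)*(-1/63)*(-10633))*(1/26549) - 11647/8518 = (217/18)*(1/26549) - 11647/8518 = 217/477882 - 11647/8518 = -1391010812/1017649719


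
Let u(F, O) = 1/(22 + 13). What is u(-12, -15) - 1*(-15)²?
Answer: -7874/35 ≈ -224.97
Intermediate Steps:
u(F, O) = 1/35
u(-12, -15) - 1*(-15)² = 1/35 - 1*(-15)² = 1/35 - 1*225 = 1/35 - 225 = -7874/35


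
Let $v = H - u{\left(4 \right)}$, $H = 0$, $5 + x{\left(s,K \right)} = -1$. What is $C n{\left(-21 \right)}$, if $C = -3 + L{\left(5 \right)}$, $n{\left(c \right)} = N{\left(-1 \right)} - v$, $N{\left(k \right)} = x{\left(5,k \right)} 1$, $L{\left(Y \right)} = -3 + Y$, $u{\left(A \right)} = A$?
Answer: $2$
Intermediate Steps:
$x{\left(s,K \right)} = -6$ ($x{\left(s,K \right)} = -5 - 1 = -6$)
$N{\left(k \right)} = -6$ ($N{\left(k \right)} = \left(-6\right) 1 = -6$)
$v = -4$ ($v = 0 - 4 = -4$)
$n{\left(c \right)} = -2$ ($n{\left(c \right)} = -6 - -4 = -6 + 4 = -2$)
$C = -1$ ($C = -3 + \left(-3 + 5\right) = -3 + 2 = -1$)
$C n{\left(-21 \right)} = \left(-1\right) \left(-2\right) = 2$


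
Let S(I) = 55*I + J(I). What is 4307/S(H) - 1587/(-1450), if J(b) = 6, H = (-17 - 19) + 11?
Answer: -4072547/1985050 ≈ -2.0516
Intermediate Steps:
H = -25 (H = -36 + 11 = -25)
S(I) = 6 + 55*I (S(I) = 55*I + 6 = 6 + 55*I)
4307/S(H) - 1587/(-1450) = 4307/(6 + 55*(-25)) - 1587/(-1450) = 4307/(6 - 1375) - 1587*(-1/1450) = 4307/(-1369) + 1587/1450 = 4307*(-1/1369) + 1587/1450 = -4307/1369 + 1587/1450 = -4072547/1985050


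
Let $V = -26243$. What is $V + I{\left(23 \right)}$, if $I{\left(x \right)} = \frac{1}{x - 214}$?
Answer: $- \frac{5012414}{191} \approx -26243.0$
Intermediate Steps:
$I{\left(x \right)} = \frac{1}{-214 + x}$
$V + I{\left(23 \right)} = -26243 + \frac{1}{-214 + 23} = -26243 + \frac{1}{-191} = -26243 - \frac{1}{191} = - \frac{5012414}{191}$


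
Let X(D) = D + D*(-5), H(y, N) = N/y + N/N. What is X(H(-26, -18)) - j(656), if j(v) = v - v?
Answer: -88/13 ≈ -6.7692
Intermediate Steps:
j(v) = 0
H(y, N) = 1 + N/y (H(y, N) = N/y + 1 = 1 + N/y)
X(D) = -4*D (X(D) = D - 5*D = -4*D)
X(H(-26, -18)) - j(656) = -4*(-18 - 26)/(-26) - 1*0 = -(-2)*(-44)/13 + 0 = -4*22/13 + 0 = -88/13 + 0 = -88/13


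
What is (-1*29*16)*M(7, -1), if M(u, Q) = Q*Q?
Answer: -464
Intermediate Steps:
M(u, Q) = Q**2
(-1*29*16)*M(7, -1) = (-1*29*16)*(-1)**2 = -29*16*1 = -464*1 = -464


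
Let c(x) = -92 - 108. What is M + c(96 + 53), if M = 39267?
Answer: 39067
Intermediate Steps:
c(x) = -200
M + c(96 + 53) = 39267 - 200 = 39067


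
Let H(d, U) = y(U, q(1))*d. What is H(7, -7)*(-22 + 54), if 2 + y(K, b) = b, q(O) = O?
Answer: -224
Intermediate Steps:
y(K, b) = -2 + b
H(d, U) = -d (H(d, U) = (-2 + 1)*d = -d)
H(7, -7)*(-22 + 54) = (-1*7)*(-22 + 54) = -7*32 = -224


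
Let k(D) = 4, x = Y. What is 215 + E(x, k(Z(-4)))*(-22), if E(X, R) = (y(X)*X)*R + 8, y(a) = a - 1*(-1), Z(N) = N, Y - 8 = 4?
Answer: -13689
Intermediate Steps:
Y = 12 (Y = 8 + 4 = 12)
x = 12
y(a) = 1 + a (y(a) = a + 1 = 1 + a)
E(X, R) = 8 + R*X*(1 + X) (E(X, R) = ((1 + X)*X)*R + 8 = (X*(1 + X))*R + 8 = R*X*(1 + X) + 8 = 8 + R*X*(1 + X))
215 + E(x, k(Z(-4)))*(-22) = 215 + (8 + 4*12*(1 + 12))*(-22) = 215 + (8 + 4*12*13)*(-22) = 215 + (8 + 624)*(-22) = 215 + 632*(-22) = 215 - 13904 = -13689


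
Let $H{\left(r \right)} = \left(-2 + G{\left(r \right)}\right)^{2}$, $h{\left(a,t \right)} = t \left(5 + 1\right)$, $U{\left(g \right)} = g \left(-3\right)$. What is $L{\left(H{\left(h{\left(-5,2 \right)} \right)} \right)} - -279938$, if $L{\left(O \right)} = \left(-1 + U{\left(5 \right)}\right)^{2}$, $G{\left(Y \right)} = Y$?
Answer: $280194$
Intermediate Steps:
$U{\left(g \right)} = - 3 g$
$h{\left(a,t \right)} = 6 t$ ($h{\left(a,t \right)} = t 6 = 6 t$)
$H{\left(r \right)} = \left(-2 + r\right)^{2}$
$L{\left(O \right)} = 256$ ($L{\left(O \right)} = \left(-1 - 15\right)^{2} = \left(-16\right)^{2} = 256$)
$L{\left(H{\left(h{\left(-5,2 \right)} \right)} \right)} - -279938 = 256 - -279938 = 256 + 279938 = 280194$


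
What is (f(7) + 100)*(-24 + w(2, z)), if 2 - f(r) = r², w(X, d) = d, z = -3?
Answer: -1431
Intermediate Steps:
f(r) = 2 - r²
(f(7) + 100)*(-24 + w(2, z)) = ((2 - 1*7²) + 100)*(-24 - 3) = ((2 - 1*49) + 100)*(-27) = ((2 - 49) + 100)*(-27) = (-47 + 100)*(-27) = 53*(-27) = -1431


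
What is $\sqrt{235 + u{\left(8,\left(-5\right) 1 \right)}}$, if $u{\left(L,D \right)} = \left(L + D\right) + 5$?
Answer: $9 \sqrt{3} \approx 15.588$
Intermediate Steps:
$u{\left(L,D \right)} = 5 + D + L$ ($u{\left(L,D \right)} = \left(D + L\right) + 5 = 5 + D + L$)
$\sqrt{235 + u{\left(8,\left(-5\right) 1 \right)}} = \sqrt{235 + \left(5 - 5 + 8\right)} = \sqrt{235 + 8} = \sqrt{243} = 9 \sqrt{3}$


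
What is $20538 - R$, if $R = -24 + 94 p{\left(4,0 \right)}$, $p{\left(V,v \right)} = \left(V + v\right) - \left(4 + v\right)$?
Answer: $20562$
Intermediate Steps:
$p{\left(V,v \right)} = -4 + V$
$R = -24$ ($R = -24 + 94 \left(-4 + 4\right) = -24 + 94 \cdot 0 = -24 + 0 = -24$)
$20538 - R = 20538 - -24 = 20538 + 24 = 20562$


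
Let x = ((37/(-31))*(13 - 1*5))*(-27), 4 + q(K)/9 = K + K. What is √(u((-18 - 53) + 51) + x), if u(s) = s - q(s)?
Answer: 8*√9517/31 ≈ 25.176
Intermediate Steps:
q(K) = -36 + 18*K (q(K) = -36 + 9*(K + K) = -36 + 9*(2*K) = -36 + 18*K)
u(s) = 36 - 17*s (u(s) = s - (-36 + 18*s) = s + (36 - 18*s) = 36 - 17*s)
x = 7992/31 (x = ((37*(-1/31))*(13 - 5))*(-27) = -37/31*8*(-27) = -296/31*(-27) = 7992/31 ≈ 257.81)
√(u((-18 - 53) + 51) + x) = √((36 - 17*((-18 - 53) + 51)) + 7992/31) = √((36 - 17*(-71 + 51)) + 7992/31) = √((36 - 17*(-20)) + 7992/31) = √((36 + 340) + 7992/31) = √(376 + 7992/31) = √(19648/31) = 8*√9517/31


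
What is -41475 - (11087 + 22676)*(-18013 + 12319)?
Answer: 192205047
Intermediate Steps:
-41475 - (11087 + 22676)*(-18013 + 12319) = -41475 - 33763*(-5694) = -41475 - 1*(-192246522) = -41475 + 192246522 = 192205047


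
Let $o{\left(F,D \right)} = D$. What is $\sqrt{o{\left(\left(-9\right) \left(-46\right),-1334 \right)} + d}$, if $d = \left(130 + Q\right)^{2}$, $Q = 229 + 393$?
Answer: $\sqrt{564170} \approx 751.11$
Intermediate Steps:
$Q = 622$
$d = 565504$ ($d = \left(130 + 622\right)^{2} = 752^{2} = 565504$)
$\sqrt{o{\left(\left(-9\right) \left(-46\right),-1334 \right)} + d} = \sqrt{-1334 + 565504} = \sqrt{564170}$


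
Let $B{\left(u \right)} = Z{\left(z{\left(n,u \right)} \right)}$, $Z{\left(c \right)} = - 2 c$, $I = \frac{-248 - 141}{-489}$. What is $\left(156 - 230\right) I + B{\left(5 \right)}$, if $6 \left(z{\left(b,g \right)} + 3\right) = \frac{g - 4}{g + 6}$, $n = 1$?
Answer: $- \frac{94845}{1793} \approx -52.897$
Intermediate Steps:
$I = \frac{389}{489}$ ($I = \left(-248 - 141\right) \left(- \frac{1}{489}\right) = \left(-389\right) \left(- \frac{1}{489}\right) = \frac{389}{489} \approx 0.7955$)
$z{\left(b,g \right)} = -3 + \frac{-4 + g}{6 \left(6 + g\right)}$ ($z{\left(b,g \right)} = -3 + \frac{\left(g - 4\right) \frac{1}{g + 6}}{6} = -3 + \frac{\left(-4 + g\right) \frac{1}{6 + g}}{6} = -3 + \frac{\frac{1}{6 + g} \left(-4 + g\right)}{6} = -3 + \frac{-4 + g}{6 \left(6 + g\right)}$)
$B{\left(u \right)} = - \frac{-112 - 17 u}{3 \left(6 + u\right)}$ ($B{\left(u \right)} = - 2 \frac{-112 - 17 u}{6 \left(6 + u\right)} = - \frac{-112 - 17 u}{3 \left(6 + u\right)}$)
$\left(156 - 230\right) I + B{\left(5 \right)} = \left(156 - 230\right) \frac{389}{489} + \frac{112 + 17 \cdot 5}{3 \left(6 + 5\right)} = \left(156 - 230\right) \frac{389}{489} + \frac{112 + 85}{3 \cdot 11} = \left(-74\right) \frac{389}{489} + \frac{1}{3} \cdot \frac{1}{11} \cdot 197 = - \frac{28786}{489} + \frac{197}{33} = - \frac{94845}{1793}$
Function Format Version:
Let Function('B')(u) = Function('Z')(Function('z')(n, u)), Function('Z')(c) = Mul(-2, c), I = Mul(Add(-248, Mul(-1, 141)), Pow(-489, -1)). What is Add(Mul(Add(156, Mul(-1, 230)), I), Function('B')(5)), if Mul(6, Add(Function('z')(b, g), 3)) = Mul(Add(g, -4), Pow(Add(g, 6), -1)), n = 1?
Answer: Rational(-94845, 1793) ≈ -52.897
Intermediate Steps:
I = Rational(389, 489) (I = Mul(Add(-248, -141), Rational(-1, 489)) = Mul(-389, Rational(-1, 489)) = Rational(389, 489) ≈ 0.79550)
Function('z')(b, g) = Add(-3, Mul(Rational(1, 6), Pow(Add(6, g), -1), Add(-4, g))) (Function('z')(b, g) = Add(-3, Mul(Rational(1, 6), Mul(Add(g, -4), Pow(Add(g, 6), -1)))) = Add(-3, Mul(Rational(1, 6), Mul(Add(-4, g), Pow(Add(6, g), -1)))) = Add(-3, Mul(Rational(1, 6), Mul(Pow(Add(6, g), -1), Add(-4, g)))) = Add(-3, Mul(Rational(1, 6), Pow(Add(6, g), -1), Add(-4, g))))
Function('B')(u) = Mul(Rational(-1, 3), Pow(Add(6, u), -1), Add(-112, Mul(-17, u))) (Function('B')(u) = Mul(-2, Mul(Rational(1, 6), Pow(Add(6, u), -1), Add(-112, Mul(-17, u)))) = Mul(Rational(-1, 3), Pow(Add(6, u), -1), Add(-112, Mul(-17, u))))
Add(Mul(Add(156, Mul(-1, 230)), I), Function('B')(5)) = Add(Mul(Add(156, Mul(-1, 230)), Rational(389, 489)), Mul(Rational(1, 3), Pow(Add(6, 5), -1), Add(112, Mul(17, 5)))) = Add(Mul(Add(156, -230), Rational(389, 489)), Mul(Rational(1, 3), Pow(11, -1), Add(112, 85))) = Add(Mul(-74, Rational(389, 489)), Mul(Rational(1, 3), Rational(1, 11), 197)) = Add(Rational(-28786, 489), Rational(197, 33)) = Rational(-94845, 1793)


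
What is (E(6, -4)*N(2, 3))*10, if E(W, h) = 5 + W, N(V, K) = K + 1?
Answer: 440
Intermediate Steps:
N(V, K) = 1 + K
(E(6, -4)*N(2, 3))*10 = ((5 + 6)*(1 + 3))*10 = (11*4)*10 = 44*10 = 440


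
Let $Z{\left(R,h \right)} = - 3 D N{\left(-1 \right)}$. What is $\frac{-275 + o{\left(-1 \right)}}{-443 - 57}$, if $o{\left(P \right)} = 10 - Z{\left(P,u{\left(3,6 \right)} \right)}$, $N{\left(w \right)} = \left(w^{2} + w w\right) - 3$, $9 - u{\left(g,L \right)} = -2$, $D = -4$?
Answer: $\frac{253}{500} \approx 0.506$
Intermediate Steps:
$u{\left(g,L \right)} = 11$ ($u{\left(g,L \right)} = 9 - -2 = 9 + 2 = 11$)
$N{\left(w \right)} = -3 + 2 w^{2}$ ($N{\left(w \right)} = \left(w^{2} + w^{2}\right) - 3 = 2 w^{2} - 3 = -3 + 2 w^{2}$)
$Z{\left(R,h \right)} = -12$ ($Z{\left(R,h \right)} = \left(-3\right) \left(-4\right) \left(-3 + 2 \left(-1\right)^{2}\right) = 12 \left(-3 + 2 \cdot 1\right) = 12 \left(-3 + 2\right) = 12 \left(-1\right) = -12$)
$o{\left(P \right)} = 22$ ($o{\left(P \right)} = 10 - -12 = 10 + 12 = 22$)
$\frac{-275 + o{\left(-1 \right)}}{-443 - 57} = \frac{-275 + 22}{-443 - 57} = - \frac{253}{-500} = \left(-253\right) \left(- \frac{1}{500}\right) = \frac{253}{500}$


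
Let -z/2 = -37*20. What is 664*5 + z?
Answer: 4800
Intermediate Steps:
z = 1480 (z = -(-74)*20 = -2*(-740) = 1480)
664*5 + z = 664*5 + 1480 = 3320 + 1480 = 4800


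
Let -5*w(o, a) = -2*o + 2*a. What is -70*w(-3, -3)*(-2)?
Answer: 0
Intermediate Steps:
w(o, a) = -2*a/5 + 2*o/5 (w(o, a) = -(-2*o + 2*a)/5 = -2*a/5 + 2*o/5)
-70*w(-3, -3)*(-2) = -70*(-⅖*(-3) + (⅖)*(-3))*(-2) = -70*(6/5 - 6/5)*(-2) = -0*(-2) = -70*0 = 0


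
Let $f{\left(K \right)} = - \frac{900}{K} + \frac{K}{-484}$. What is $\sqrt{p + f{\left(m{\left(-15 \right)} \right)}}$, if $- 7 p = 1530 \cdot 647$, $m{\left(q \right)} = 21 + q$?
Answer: $\frac{i \sqrt{3357372774}}{154} \approx 376.25 i$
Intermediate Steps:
$f{\left(K \right)} = - \frac{900}{K} - \frac{K}{484}$ ($f{\left(K \right)} = - \frac{900}{K} + K \left(- \frac{1}{484}\right) = - \frac{900}{K} - \frac{K}{484}$)
$p = - \frac{989910}{7}$ ($p = - \frac{1530 \cdot 647}{7} = \left(- \frac{1}{7}\right) 989910 = - \frac{989910}{7} \approx -1.4142 \cdot 10^{5}$)
$\sqrt{p + f{\left(m{\left(-15 \right)} \right)}} = \sqrt{- \frac{989910}{7} - \left(\frac{900}{21 - 15} + \frac{21 - 15}{484}\right)} = \sqrt{- \frac{989910}{7} - \left(\frac{3}{242} + \frac{900}{6}\right)} = \sqrt{- \frac{989910}{7} - \frac{36303}{242}} = \sqrt{- \frac{239812341}{1694}} = \frac{i \sqrt{3357372774}}{154}$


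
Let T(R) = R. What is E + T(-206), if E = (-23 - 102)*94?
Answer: -11956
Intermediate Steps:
E = -11750 (E = -125*94 = -11750)
E + T(-206) = -11750 - 206 = -11956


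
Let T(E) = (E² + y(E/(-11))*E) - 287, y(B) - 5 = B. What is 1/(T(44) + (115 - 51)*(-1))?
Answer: 1/1629 ≈ 0.00061387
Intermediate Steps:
y(B) = 5 + B
T(E) = -287 + E² + E*(5 - E/11) (T(E) = (E² + (5 + E/(-11))*E) - 287 = (E² + (5 + E*(-1/11))*E) - 287 = (E² + (5 - E/11)*E) - 287 = (E² + E*(5 - E/11)) - 287 = -287 + E² + E*(5 - E/11))
1/(T(44) + (115 - 51)*(-1)) = 1/((-287 + 5*44 + (10/11)*44²) + (115 - 51)*(-1)) = 1/((-287 + 220 + (10/11)*1936) + 64*(-1)) = 1/((-287 + 220 + 1760) - 64) = 1/(1693 - 64) = 1/1629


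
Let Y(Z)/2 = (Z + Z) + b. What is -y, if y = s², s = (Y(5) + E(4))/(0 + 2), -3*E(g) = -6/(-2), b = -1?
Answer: -289/4 ≈ -72.250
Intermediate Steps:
Y(Z) = -2 + 4*Z (Y(Z) = 2*((Z + Z) - 1) = 2*(2*Z - 1) = 2*(-1 + 2*Z) = -2 + 4*Z)
E(g) = -1 (E(g) = -(-2)/(-2) = -(-2)*(-1)/2 = -⅓*3 = -1)
s = 17/2 (s = ((-2 + 4*5) - 1)/(0 + 2) = ((-2 + 20) - 1)/2 = (18 - 1)*(½) = 17*(½) = 17/2 ≈ 8.5000)
y = 289/4 (y = (17/2)² = 289/4 ≈ 72.250)
-y = -1*289/4 = -289/4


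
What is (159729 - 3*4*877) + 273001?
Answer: 422206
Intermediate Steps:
(159729 - 3*4*877) + 273001 = (159729 - 12*877) + 273001 = (159729 - 10524) + 273001 = 149205 + 273001 = 422206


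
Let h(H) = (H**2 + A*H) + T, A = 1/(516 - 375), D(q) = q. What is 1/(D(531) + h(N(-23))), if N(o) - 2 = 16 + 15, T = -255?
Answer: 47/64166 ≈ 0.00073247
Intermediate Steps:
N(o) = 33 (N(o) = 2 + (16 + 15) = 2 + 31 = 33)
A = 1/141 ≈ 0.0070922
h(H) = -255 + H**2 + H/141 (h(H) = (H**2 + H/141) - 255 = -255 + H**2 + H/141)
1/(D(531) + h(N(-23))) = 1/(531 + (-255 + 33**2 + (1/141)*33)) = 1/(531 + (-255 + 1089 + 11/47)) = 1/(531 + 39209/47) = 1/(64166/47) = 47/64166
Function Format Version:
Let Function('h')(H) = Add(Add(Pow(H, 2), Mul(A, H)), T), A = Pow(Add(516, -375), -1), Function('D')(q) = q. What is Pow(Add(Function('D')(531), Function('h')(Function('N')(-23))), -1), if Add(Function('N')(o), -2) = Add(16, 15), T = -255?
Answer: Rational(47, 64166) ≈ 0.00073247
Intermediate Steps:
Function('N')(o) = 33 (Function('N')(o) = Add(2, Add(16, 15)) = Add(2, 31) = 33)
A = Rational(1, 141) (A = Pow(141, -1) = Rational(1, 141) ≈ 0.0070922)
Function('h')(H) = Add(-255, Pow(H, 2), Mul(Rational(1, 141), H)) (Function('h')(H) = Add(Add(Pow(H, 2), Mul(Rational(1, 141), H)), -255) = Add(-255, Pow(H, 2), Mul(Rational(1, 141), H)))
Pow(Add(Function('D')(531), Function('h')(Function('N')(-23))), -1) = Pow(Add(531, Add(-255, Pow(33, 2), Mul(Rational(1, 141), 33))), -1) = Pow(Add(531, Add(-255, 1089, Rational(11, 47))), -1) = Pow(Add(531, Rational(39209, 47)), -1) = Pow(Rational(64166, 47), -1) = Rational(47, 64166)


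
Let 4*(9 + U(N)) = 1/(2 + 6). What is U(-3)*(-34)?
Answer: 4879/16 ≈ 304.94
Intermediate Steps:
U(N) = -287/32 (U(N) = -9 + 1/(4*(2 + 6)) = -9 + (¼)/8 = -9 + (¼)*(⅛) = -9 + 1/32 = -287/32)
U(-3)*(-34) = -287/32*(-34) = 4879/16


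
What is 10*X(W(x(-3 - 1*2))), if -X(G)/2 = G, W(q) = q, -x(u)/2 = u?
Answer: -200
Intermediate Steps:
x(u) = -2*u
X(G) = -2*G
10*X(W(x(-3 - 1*2))) = 10*(-(-4)*(-3 - 1*2)) = 10*(-(-4)*(-3 - 2)) = 10*(-(-4)*(-5)) = 10*(-2*10) = 10*(-20) = -200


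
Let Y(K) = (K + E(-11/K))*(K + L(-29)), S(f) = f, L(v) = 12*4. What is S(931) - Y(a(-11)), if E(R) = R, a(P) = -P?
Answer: 341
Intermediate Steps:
L(v) = 48
Y(K) = (48 + K)*(K - 11/K) (Y(K) = (K - 11/K)*(K + 48) = (K - 11/K)*(48 + K) = (48 + K)*(K - 11/K))
S(931) - Y(a(-11)) = 931 - (-11 + (-1*(-11))² - 528/((-1*(-11))) + 48*(-1*(-11))) = 931 - (-11 + 11² - 528/11 + 48*11) = 931 - (-11 + 121 - 528*1/11 + 528) = 931 - (-11 + 121 - 48 + 528) = 931 - 1*590 = 931 - 590 = 341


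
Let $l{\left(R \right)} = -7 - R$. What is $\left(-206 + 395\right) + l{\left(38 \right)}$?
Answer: $144$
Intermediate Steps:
$\left(-206 + 395\right) + l{\left(38 \right)} = \left(-206 + 395\right) - 45 = 189 - 45 = 144$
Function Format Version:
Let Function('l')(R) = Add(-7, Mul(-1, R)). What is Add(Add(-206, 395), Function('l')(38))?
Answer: 144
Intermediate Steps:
Add(Add(-206, 395), Function('l')(38)) = Add(Add(-206, 395), Add(-7, Mul(-1, 38))) = Add(189, Add(-7, -38)) = Add(189, -45) = 144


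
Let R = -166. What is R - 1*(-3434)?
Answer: 3268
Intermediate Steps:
R - 1*(-3434) = -166 - 1*(-3434) = -166 + 3434 = 3268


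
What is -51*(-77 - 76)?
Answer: 7803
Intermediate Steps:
-51*(-77 - 76) = -51*(-153) = 7803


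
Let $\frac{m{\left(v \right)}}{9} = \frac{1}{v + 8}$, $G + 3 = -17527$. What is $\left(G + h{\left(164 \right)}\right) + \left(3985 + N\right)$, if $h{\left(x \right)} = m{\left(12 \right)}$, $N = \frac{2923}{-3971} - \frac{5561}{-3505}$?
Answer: $- \frac{754024070397}{55673420} \approx -13544.0$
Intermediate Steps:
$G = -17530$ ($G = -3 - 17527 = -17530$)
$m{\left(v \right)} = \frac{9}{8 + v}$ ($m{\left(v \right)} = \frac{9}{v + 8} = \frac{9}{8 + v}$)
$N = \frac{11837616}{13918355}$ ($N = 2923 \left(- \frac{1}{3971}\right) - - \frac{5561}{3505} = - \frac{2923}{3971} + \frac{5561}{3505} = \frac{11837616}{13918355} \approx 0.8505$)
$h{\left(x \right)} = \frac{9}{20}$ ($h{\left(x \right)} = \frac{9}{8 + 12} = \frac{9}{20}$)
$\left(G + h{\left(164 \right)}\right) + \left(3985 + N\right) = \left(-17530 + \frac{9}{20}\right) + \left(3985 + \frac{11837616}{13918355}\right) = - \frac{350591}{20} + \frac{55476482291}{13918355} = - \frac{754024070397}{55673420}$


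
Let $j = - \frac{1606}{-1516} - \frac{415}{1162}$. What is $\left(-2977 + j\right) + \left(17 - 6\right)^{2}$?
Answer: $- \frac{7575105}{2653} \approx -2855.3$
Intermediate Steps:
$j = \frac{1863}{2653}$ ($j = \left(-1606\right) \left(- \frac{1}{1516}\right) - \frac{5}{14} = \frac{803}{758} - \frac{5}{14} = \frac{1863}{2653} \approx 0.70222$)
$\left(-2977 + j\right) + \left(17 - 6\right)^{2} = \left(-2977 + \frac{1863}{2653}\right) + \left(17 - 6\right)^{2} = - \frac{7896118}{2653} + 11^{2} = - \frac{7896118}{2653} + 121 = - \frac{7575105}{2653}$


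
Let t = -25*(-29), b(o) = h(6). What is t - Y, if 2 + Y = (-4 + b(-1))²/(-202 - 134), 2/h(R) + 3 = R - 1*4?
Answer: 20359/28 ≈ 727.11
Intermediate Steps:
h(R) = 2/(-7 + R) (h(R) = 2/(-3 + (R - 1*4)) = 2/(-3 + (R - 4)) = 2/(-3 + (-4 + R)) = 2/(-7 + R))
b(o) = -2 (b(o) = 2/(-7 + 6) = 2/(-1) = 2*(-1) = -2)
t = 725
Y = -59/28 (Y = -2 + (-4 - 2)²/(-202 - 134) = -2 + (-6)²/(-336) = -2 - 1/336*36 = -2 - 3/28 = -59/28 ≈ -2.1071)
t - Y = 725 - 1*(-59/28) = 725 + 59/28 = 20359/28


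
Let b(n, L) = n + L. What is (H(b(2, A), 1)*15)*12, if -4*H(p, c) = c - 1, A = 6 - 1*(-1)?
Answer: 0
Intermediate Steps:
A = 7 (A = 6 + 1 = 7)
b(n, L) = L + n
H(p, c) = 1/4 - c/4 (H(p, c) = -(c - 1)/4 = -(-1 + c)/4 = 1/4 - c/4)
(H(b(2, A), 1)*15)*12 = ((1/4 - 1/4*1)*15)*12 = ((1/4 - 1/4)*15)*12 = (0*15)*12 = 0*12 = 0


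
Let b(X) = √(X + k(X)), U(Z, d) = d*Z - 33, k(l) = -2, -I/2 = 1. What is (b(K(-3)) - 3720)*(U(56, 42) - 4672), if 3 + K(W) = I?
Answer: 8753160 - 2353*I*√7 ≈ 8.7532e+6 - 6225.5*I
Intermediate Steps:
I = -2 (I = -2*1 = -2)
U(Z, d) = -33 + Z*d (U(Z, d) = Z*d - 33 = -33 + Z*d)
K(W) = -5 (K(W) = -3 - 2 = -5)
b(X) = √(-2 + X) (b(X) = √(X - 2) = √(-2 + X))
(b(K(-3)) - 3720)*(U(56, 42) - 4672) = (√(-2 - 5) - 3720)*((-33 + 56*42) - 4672) = (√(-7) - 3720)*((-33 + 2352) - 4672) = (I*√7 - 3720)*(2319 - 4672) = (-3720 + I*√7)*(-2353) = 8753160 - 2353*I*√7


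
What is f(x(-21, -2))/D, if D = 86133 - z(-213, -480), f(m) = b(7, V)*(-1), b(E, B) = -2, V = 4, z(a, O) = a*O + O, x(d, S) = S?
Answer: -2/15627 ≈ -0.00012798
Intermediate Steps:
z(a, O) = O + O*a (z(a, O) = O*a + O = O + O*a)
f(m) = 2 (f(m) = -2*(-1) = 2)
D = -15627 (D = 86133 - (-480)*(1 - 213) = 86133 - (-480)*(-212) = 86133 - 1*101760 = 86133 - 101760 = -15627)
f(x(-21, -2))/D = 2/(-15627) = 2*(-1/15627) = -2/15627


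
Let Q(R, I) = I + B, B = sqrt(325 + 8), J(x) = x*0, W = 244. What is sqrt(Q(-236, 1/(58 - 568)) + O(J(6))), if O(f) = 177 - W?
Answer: sqrt(-17427210 + 780300*sqrt(37))/510 ≈ 6.9824*I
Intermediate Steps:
J(x) = 0
B = 3*sqrt(37) (B = sqrt(333) = 3*sqrt(37) ≈ 18.248)
O(f) = -67 (O(f) = 177 - 1*244 = 177 - 244 = -67)
Q(R, I) = I + 3*sqrt(37)
sqrt(Q(-236, 1/(58 - 568)) + O(J(6))) = sqrt((1/(58 - 568) + 3*sqrt(37)) - 67) = sqrt((1/(-510) + 3*sqrt(37)) - 67) = sqrt((-1/510 + 3*sqrt(37)) - 67) = sqrt(-34171/510 + 3*sqrt(37))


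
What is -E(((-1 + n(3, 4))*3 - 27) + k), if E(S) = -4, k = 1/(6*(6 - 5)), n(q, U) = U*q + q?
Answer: 4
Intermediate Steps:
n(q, U) = q + U*q
k = ⅙ (k = 1/(6*1) = 1/6 = ⅙ ≈ 0.16667)
-E(((-1 + n(3, 4))*3 - 27) + k) = -1*(-4) = 4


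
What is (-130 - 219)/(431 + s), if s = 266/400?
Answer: -69800/86333 ≈ -0.80850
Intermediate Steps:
s = 133/200 (s = 266*(1/400) = 133/200 ≈ 0.66500)
(-130 - 219)/(431 + s) = (-130 - 219)/(431 + 133/200) = -349/86333/200 = -349*200/86333 = -69800/86333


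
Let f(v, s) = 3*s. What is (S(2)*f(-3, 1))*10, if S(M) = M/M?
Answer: 30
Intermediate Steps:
S(M) = 1
(S(2)*f(-3, 1))*10 = (1*(3*1))*10 = (1*3)*10 = 3*10 = 30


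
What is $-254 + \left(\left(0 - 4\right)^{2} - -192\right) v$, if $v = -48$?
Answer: $-10238$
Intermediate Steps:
$-254 + \left(\left(0 - 4\right)^{2} - -192\right) v = -254 + \left(\left(0 - 4\right)^{2} - -192\right) \left(-48\right) = -254 + \left(\left(-4\right)^{2} + 192\right) \left(-48\right) = -254 + \left(16 + 192\right) \left(-48\right) = -254 + 208 \left(-48\right) = -254 - 9984 = -10238$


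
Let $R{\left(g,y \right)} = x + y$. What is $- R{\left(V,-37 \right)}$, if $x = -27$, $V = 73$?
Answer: $64$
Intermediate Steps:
$R{\left(g,y \right)} = -27 + y$
$- R{\left(V,-37 \right)} = - (-27 - 37) = \left(-1\right) \left(-64\right) = 64$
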